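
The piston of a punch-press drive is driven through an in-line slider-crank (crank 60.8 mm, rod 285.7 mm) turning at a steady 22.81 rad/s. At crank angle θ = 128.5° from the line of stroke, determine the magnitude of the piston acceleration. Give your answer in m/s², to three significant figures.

ω = 22.81 rad/s
x(θ) = r cosθ + √(L² − r² sin²θ); with ω constant, a = ω²·d²x/dθ².
d²x/dθ² = −r cosθ − r²(cos2θ)/√u − r⁴ sin²2θ/(4u^{3/2}),  u = L² − r² sin²θ = 0.0793604 m².
Substituting r = 0.0608 m, L = 0.2857 m, θ = 128.5°: d²x/dθ² = +0.040656 m.
a = ω²·d²x/dθ² = (22.81)²·(+0.040656) = +21.153 m/s²;  |a| = 21.153 m/s².

21.2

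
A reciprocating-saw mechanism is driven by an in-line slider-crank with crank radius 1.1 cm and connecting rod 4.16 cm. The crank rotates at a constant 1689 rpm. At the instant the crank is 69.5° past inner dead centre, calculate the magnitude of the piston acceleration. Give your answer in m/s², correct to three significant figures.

ω = 2π·1689/60 = 176.9 rad/s
x(θ) = r cosθ + √(L² − r² sin²θ); with ω constant, a = ω²·d²x/dθ².
d²x/dθ² = −r cosθ − r²(cos2θ)/√u − r⁴ sin²2θ/(4u^{3/2}),  u = L² − r² sin²θ = 0.0016244 m².
Substituting r = 0.011 m, L = 0.0416 m, θ = 69.5°: d²x/dθ² = -0.0016106 m.
a = ω²·d²x/dθ² = (176.9)²·(-0.0016106) = -50.384 m/s²;  |a| = 50.384 m/s².

50.4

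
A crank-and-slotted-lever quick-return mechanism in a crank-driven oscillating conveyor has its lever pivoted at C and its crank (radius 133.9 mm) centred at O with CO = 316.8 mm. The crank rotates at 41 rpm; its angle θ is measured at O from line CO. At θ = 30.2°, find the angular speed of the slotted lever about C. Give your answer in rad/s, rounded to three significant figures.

1.22

ω = 4.294 rad/s (from 41 rpm).
Crank pin A relative to C: A = (d + r cosθ, r sinθ); lever angle φ = atan2(r sinθ, d + r cosθ).
Differentiating tanφ: φ̇ = rω(d cosθ + r)/(d² + r² + 2dr cosθ).
d² + r² + 2dr cosθ = |CA|² = 0.191616 m²;  d cosθ + r = +0.4077 m.
|ω_lever| = |0.1339·4.294·+0.4077| / 0.191616 = 1.2232 rad/s.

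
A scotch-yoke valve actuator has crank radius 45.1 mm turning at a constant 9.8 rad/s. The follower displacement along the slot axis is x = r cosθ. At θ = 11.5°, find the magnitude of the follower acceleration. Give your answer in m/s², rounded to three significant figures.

ω = 9.8 rad/s
x = r cosθ ⇒ ẍ = −rω² cosθ (ω constant).
|a| = rω²|cosθ| = 0.0451·(9.8)²·|cos 11.5°| = 4.2444 m/s².

4.24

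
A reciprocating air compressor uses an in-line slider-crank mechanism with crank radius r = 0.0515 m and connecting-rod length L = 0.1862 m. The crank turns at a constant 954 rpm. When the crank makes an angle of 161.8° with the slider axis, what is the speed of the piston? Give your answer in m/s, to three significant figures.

ω = 2π·954/60 = 99.9 rad/s
For an in-line slider-crank, x = r cosθ + √(L² − r² sin²θ), so v = −rω sinθ·[1 + r cosθ/√(L² − r² sin²θ)].
With r = 0.0515 m, L = 0.1862 m, θ = 161.8°: √(L² − r² sin²θ) = 0.1855 m.
v = −0.0515·99.9·0.31233·[1 + 0.0515·-0.94997/0.1855] = -1.1832 m/s.
|v| = 1.1832 m/s.

1.18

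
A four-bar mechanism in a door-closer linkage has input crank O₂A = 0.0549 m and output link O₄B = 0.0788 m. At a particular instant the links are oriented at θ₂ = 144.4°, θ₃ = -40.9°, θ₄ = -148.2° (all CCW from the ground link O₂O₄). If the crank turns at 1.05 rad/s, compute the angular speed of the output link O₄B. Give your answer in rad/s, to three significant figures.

ω₂ = 1.05 rad/s
Differentiating the loop-closure r₂e^{iθ₂}+r₃e^{iθ₃}=r₁+r₄e^{iθ₄} gives r₂ω₂e^{iθ₂}+r₃ω₃e^{iθ₃}=r₄ω₄e^{iθ₄}.
Eliminating the other unknown: ω₄ = r₂ω₂ sin(θ₂−θ₃) / [r₄ sin(θ₄−θ₃)].
Numerator sine = -0.09237; denominator sine = -0.95476.
Result = 0.0549·1.05·(-0.09237) / (0.0788·(-0.95476)) = +0.070774 rad/s; magnitude 0.070774 rad/s.

0.0708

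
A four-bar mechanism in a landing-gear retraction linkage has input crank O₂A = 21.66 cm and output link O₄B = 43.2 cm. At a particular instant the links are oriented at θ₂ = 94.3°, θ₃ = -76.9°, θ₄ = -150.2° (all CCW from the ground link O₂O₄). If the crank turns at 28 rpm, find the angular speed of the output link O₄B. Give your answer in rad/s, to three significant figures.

ω₂ = 2.932 rad/s (from 28 rpm).
Differentiating the loop-closure r₂e^{iθ₂}+r₃e^{iθ₃}=r₁+r₄e^{iθ₄} gives r₂ω₂e^{iθ₂}+r₃ω₃e^{iθ₃}=r₄ω₄e^{iθ₄}.
Eliminating the other unknown: ω₄ = r₂ω₂ sin(θ₂−θ₃) / [r₄ sin(θ₄−θ₃)].
Numerator sine = +0.15299; denominator sine = -0.95782.
Result = 0.2166·2.932·(+0.15299) / (0.432·(-0.95782)) = -0.23482 rad/s; magnitude 0.23482 rad/s.

0.235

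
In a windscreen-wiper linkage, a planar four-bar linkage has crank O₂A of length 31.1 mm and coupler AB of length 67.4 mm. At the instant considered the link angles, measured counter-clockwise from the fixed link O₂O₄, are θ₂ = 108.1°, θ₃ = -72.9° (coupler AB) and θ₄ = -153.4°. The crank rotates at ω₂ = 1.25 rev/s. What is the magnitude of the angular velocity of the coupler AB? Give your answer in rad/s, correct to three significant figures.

3.63

ω₂ = 7.854 rad/s (from 1.25 rev/s).
Differentiating the loop-closure r₂e^{iθ₂}+r₃e^{iθ₃}=r₁+r₄e^{iθ₄} gives r₂ω₂e^{iθ₂}+r₃ω₃e^{iθ₃}=r₄ω₄e^{iθ₄}.
Eliminating the other unknown: ω₃ = r₂ω₂ sin(θ₄−θ₂) / [r₃ sin(θ₃−θ₄)].
Numerator sine = +0.98902; denominator sine = +0.98629.
Result = 0.0311·7.854·(+0.98902) / (0.0674·(+0.98629)) = +3.6341 rad/s; magnitude 3.6341 rad/s.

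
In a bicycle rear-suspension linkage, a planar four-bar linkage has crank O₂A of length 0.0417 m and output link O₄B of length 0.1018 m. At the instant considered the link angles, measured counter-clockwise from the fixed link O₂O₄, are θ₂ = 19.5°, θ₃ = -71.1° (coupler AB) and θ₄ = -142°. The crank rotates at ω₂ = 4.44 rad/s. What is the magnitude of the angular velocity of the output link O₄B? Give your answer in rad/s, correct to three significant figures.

1.92

ω₂ = 4.44 rad/s
Differentiating the loop-closure r₂e^{iθ₂}+r₃e^{iθ₃}=r₁+r₄e^{iθ₄} gives r₂ω₂e^{iθ₂}+r₃ω₃e^{iθ₃}=r₄ω₄e^{iθ₄}.
Eliminating the other unknown: ω₄ = r₂ω₂ sin(θ₂−θ₃) / [r₄ sin(θ₄−θ₃)].
Numerator sine = +0.99995; denominator sine = -0.94495.
Result = 0.0417·4.44·(+0.99995) / (0.1018·(-0.94495)) = -1.9246 rad/s; magnitude 1.9246 rad/s.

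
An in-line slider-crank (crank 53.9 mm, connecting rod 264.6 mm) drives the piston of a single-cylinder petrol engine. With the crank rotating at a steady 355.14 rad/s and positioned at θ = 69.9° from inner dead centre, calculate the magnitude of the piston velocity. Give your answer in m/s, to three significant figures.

19.3

ω = 355.1 rad/s
For an in-line slider-crank, x = r cosθ + √(L² − r² sin²θ), so v = −rω sinθ·[1 + r cosθ/√(L² − r² sin²θ)].
With r = 0.0539 m, L = 0.2646 m, θ = 69.9°: √(L² − r² sin²θ) = 0.25971 m.
v = −0.0539·355.1·0.93909·[1 + 0.0539·0.34366/0.25971] = -19.258 m/s.
|v| = 19.258 m/s.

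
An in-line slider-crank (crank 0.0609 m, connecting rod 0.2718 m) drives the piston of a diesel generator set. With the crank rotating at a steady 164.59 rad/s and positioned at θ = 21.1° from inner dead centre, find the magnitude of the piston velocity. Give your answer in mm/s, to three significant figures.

4370

ω = 164.6 rad/s
For an in-line slider-crank, x = r cosθ + √(L² − r² sin²θ), so v = −rω sinθ·[1 + r cosθ/√(L² − r² sin²θ)].
With r = 0.0609 m, L = 0.2718 m, θ = 21.1°: √(L² − r² sin²θ) = 0.27091 m.
v = −0.0609·164.6·0.36000·[1 + 0.0609·0.93295/0.27091] = -4.3652 m/s.
|v| = 4.3652 m/s = 4365.2 mm/s.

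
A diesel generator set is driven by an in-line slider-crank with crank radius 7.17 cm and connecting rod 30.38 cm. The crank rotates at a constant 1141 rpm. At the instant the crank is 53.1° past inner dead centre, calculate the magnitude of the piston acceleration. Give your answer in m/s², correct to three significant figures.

ω = 2π·1141/60 = 119.5 rad/s
x(θ) = r cosθ + √(L² − r² sin²θ); with ω constant, a = ω²·d²x/dθ².
d²x/dθ² = −r cosθ − r²(cos2θ)/√u − r⁴ sin²2θ/(4u^{3/2}),  u = L² − r² sin²θ = 0.0890069 m².
Substituting r = 0.0717 m, L = 0.3038 m, θ = 53.1°: d²x/dθ² = -0.038472 m.
a = ω²·d²x/dθ² = (119.5)²·(-0.038472) = -549.26 m/s²;  |a| = 549.26 m/s².

549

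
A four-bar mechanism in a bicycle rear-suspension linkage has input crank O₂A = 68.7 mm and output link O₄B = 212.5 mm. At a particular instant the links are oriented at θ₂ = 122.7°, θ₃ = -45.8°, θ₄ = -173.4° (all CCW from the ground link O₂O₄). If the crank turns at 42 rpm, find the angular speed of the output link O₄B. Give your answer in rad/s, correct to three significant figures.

0.358

ω₂ = 4.398 rad/s (from 42 rpm).
Differentiating the loop-closure r₂e^{iθ₂}+r₃e^{iθ₃}=r₁+r₄e^{iθ₄} gives r₂ω₂e^{iθ₂}+r₃ω₃e^{iθ₃}=r₄ω₄e^{iθ₄}.
Eliminating the other unknown: ω₄ = r₂ω₂ sin(θ₂−θ₃) / [r₄ sin(θ₄−θ₃)].
Numerator sine = +0.19937; denominator sine = -0.79229.
Result = 0.0687·4.398·(+0.19937) / (0.2125·(-0.79229)) = -0.35781 rad/s; magnitude 0.35781 rad/s.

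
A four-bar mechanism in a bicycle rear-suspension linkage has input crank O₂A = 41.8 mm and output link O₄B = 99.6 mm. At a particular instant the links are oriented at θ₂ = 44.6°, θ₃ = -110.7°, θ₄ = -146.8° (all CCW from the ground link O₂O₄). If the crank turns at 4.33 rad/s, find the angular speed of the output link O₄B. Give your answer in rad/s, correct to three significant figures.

ω₂ = 4.33 rad/s
Differentiating the loop-closure r₂e^{iθ₂}+r₃e^{iθ₃}=r₁+r₄e^{iθ₄} gives r₂ω₂e^{iθ₂}+r₃ω₃e^{iθ₃}=r₄ω₄e^{iθ₄}.
Eliminating the other unknown: ω₄ = r₂ω₂ sin(θ₂−θ₃) / [r₄ sin(θ₄−θ₃)].
Numerator sine = +0.41787; denominator sine = -0.58920.
Result = 0.0418·4.33·(+0.41787) / (0.0996·(-0.58920)) = -1.2888 rad/s; magnitude 1.2888 rad/s.

1.29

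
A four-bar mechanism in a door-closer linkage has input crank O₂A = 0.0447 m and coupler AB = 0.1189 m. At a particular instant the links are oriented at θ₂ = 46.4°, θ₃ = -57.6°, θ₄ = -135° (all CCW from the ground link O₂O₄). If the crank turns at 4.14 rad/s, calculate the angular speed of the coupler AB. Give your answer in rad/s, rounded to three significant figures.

ω₂ = 4.14 rad/s
Differentiating the loop-closure r₂e^{iθ₂}+r₃e^{iθ₃}=r₁+r₄e^{iθ₄} gives r₂ω₂e^{iθ₂}+r₃ω₃e^{iθ₃}=r₄ω₄e^{iθ₄}.
Eliminating the other unknown: ω₃ = r₂ω₂ sin(θ₄−θ₂) / [r₃ sin(θ₃−θ₄)].
Numerator sine = +0.02443; denominator sine = +0.97592.
Result = 0.0447·4.14·(+0.02443) / (0.1189·(+0.97592)) = +0.038965 rad/s; magnitude 0.038965 rad/s.

0.0390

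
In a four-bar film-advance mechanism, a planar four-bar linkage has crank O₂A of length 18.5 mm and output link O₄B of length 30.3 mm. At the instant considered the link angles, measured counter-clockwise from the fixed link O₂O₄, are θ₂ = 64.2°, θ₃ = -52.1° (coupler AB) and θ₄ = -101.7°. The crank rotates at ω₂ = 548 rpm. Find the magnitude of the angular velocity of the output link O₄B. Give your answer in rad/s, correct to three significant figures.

41.2

ω₂ = 57.39 rad/s (from 548 rpm).
Differentiating the loop-closure r₂e^{iθ₂}+r₃e^{iθ₃}=r₁+r₄e^{iθ₄} gives r₂ω₂e^{iθ₂}+r₃ω₃e^{iθ₃}=r₄ω₄e^{iθ₄}.
Eliminating the other unknown: ω₄ = r₂ω₂ sin(θ₂−θ₃) / [r₄ sin(θ₄−θ₃)].
Numerator sine = +0.89649; denominator sine = -0.76154.
Result = 0.0185·57.39·(+0.89649) / (0.0303·(-0.76154)) = -41.247 rad/s; magnitude 41.247 rad/s.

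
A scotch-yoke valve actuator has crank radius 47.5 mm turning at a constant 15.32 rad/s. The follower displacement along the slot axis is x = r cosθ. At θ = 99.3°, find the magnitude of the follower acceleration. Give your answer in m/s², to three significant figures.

1.80

ω = 15.32 rad/s
x = r cosθ ⇒ ẍ = −rω² cosθ (ω constant).
|a| = rω²|cosθ| = 0.0475·(15.32)²·|cos 99.3°| = 1.8016 m/s².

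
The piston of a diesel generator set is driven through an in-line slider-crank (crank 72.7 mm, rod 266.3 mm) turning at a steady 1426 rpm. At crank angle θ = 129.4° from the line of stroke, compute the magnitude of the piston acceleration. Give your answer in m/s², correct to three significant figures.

1110

ω = 2π·1426/60 = 149.3 rad/s
x(θ) = r cosθ + √(L² − r² sin²θ); with ω constant, a = ω²·d²x/dθ².
d²x/dθ² = −r cosθ − r²(cos2θ)/√u − r⁴ sin²2θ/(4u^{3/2}),  u = L² − r² sin²θ = 0.0677598 m².
Substituting r = 0.0727 m, L = 0.2663 m, θ = 129.4°: d²x/dθ² = +0.049708 m.
a = ω²·d²x/dθ² = (149.3)²·(+0.049708) = +1108.5 m/s²;  |a| = 1108.5 m/s².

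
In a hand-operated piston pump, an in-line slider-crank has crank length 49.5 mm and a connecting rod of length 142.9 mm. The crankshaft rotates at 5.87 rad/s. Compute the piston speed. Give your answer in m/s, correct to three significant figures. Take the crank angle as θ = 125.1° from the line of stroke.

ω = 5.87 rad/s
For an in-line slider-crank, x = r cosθ + √(L² − r² sin²θ), so v = −rω sinθ·[1 + r cosθ/√(L² − r² sin²θ)].
With r = 0.0495 m, L = 0.1429 m, θ = 125.1°: √(L² − r² sin²θ) = 0.13704 m.
v = −0.0495·5.87·0.81815·[1 + 0.0495·-0.57501/0.13704] = -0.18835 m/s.
|v| = 0.18835 m/s.

0.188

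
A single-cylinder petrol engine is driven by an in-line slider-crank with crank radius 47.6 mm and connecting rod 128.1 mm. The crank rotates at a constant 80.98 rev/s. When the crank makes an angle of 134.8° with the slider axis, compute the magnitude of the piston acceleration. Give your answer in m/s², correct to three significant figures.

ω = 2π·81 = 508.8 rad/s
x(θ) = r cosθ + √(L² − r² sin²θ); with ω constant, a = ω²·d²x/dθ².
d²x/dθ² = −r cosθ − r²(cos2θ)/√u − r⁴ sin²2θ/(4u^{3/2}),  u = L² − r² sin²θ = 0.0152688 m².
Substituting r = 0.0476 m, L = 0.1281 m, θ = 134.8°: d²x/dθ² = +0.032988 m.
a = ω²·d²x/dθ² = (508.8)²·(+0.032988) = +8540.4 m/s²;  |a| = 8540.4 m/s².

8540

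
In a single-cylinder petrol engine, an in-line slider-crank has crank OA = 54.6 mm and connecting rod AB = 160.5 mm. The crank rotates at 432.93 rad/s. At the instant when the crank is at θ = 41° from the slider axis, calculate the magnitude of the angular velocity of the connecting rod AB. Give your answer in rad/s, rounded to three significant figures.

114

ω = 432.9 rad/s
The rod makes angle φ with the slider axis where L sinφ = r sinθ; differentiating, L cosφ·φ̇ = r ω cosθ.
L cosφ = √(L² − r² sin²θ) = 0.15645 m.
|ω_rod| = r ω |cosθ| / √(L² − r² sin²θ) = 0.0546·432.9·0.75471/0.15645 = 114.03 rad/s.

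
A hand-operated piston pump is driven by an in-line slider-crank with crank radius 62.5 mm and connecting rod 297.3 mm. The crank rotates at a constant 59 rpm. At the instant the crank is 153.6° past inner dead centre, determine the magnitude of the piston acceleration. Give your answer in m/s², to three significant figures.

1.83

ω = 2π·59/60 = 6.178 rad/s
x(θ) = r cosθ + √(L² − r² sin²θ); with ω constant, a = ω²·d²x/dθ².
d²x/dθ² = −r cosθ − r²(cos2θ)/√u − r⁴ sin²2θ/(4u^{3/2}),  u = L² − r² sin²θ = 0.087615 m².
Substituting r = 0.0625 m, L = 0.2973 m, θ = 153.6°: d²x/dθ² = +0.04791 m.
a = ω²·d²x/dθ² = (6.178)²·(+0.04791) = +1.8289 m/s²;  |a| = 1.8289 m/s².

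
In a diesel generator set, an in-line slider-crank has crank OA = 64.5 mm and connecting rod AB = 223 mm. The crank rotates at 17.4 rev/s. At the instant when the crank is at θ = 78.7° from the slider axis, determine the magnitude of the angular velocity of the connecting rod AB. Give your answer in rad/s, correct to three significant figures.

ω = 109.3 rad/s (converted from 17.4 rev/s).
The rod makes angle φ with the slider axis where L sinφ = r sinθ; differentiating, L cosφ·φ̇ = r ω cosθ.
L cosφ = √(L² − r² sin²θ) = 0.21384 m.
|ω_rod| = r ω |cosθ| / √(L² − r² sin²θ) = 0.0645·109.3·0.19595/0.21384 = 6.4615 rad/s.

6.46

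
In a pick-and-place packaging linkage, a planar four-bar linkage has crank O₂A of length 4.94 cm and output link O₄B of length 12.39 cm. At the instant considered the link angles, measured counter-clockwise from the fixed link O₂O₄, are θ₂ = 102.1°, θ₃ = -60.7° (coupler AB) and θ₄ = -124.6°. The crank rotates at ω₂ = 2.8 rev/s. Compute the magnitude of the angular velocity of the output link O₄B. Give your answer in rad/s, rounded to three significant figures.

ω₂ = 17.59 rad/s (from 2.8 rev/s).
Differentiating the loop-closure r₂e^{iθ₂}+r₃e^{iθ₃}=r₁+r₄e^{iθ₄} gives r₂ω₂e^{iθ₂}+r₃ω₃e^{iθ₃}=r₄ω₄e^{iθ₄}.
Eliminating the other unknown: ω₄ = r₂ω₂ sin(θ₂−θ₃) / [r₄ sin(θ₄−θ₃)].
Numerator sine = +0.29571; denominator sine = -0.89803.
Result = 0.0494·17.59·(+0.29571) / (0.1239·(-0.89803)) = -2.3098 rad/s; magnitude 2.3098 rad/s.

2.31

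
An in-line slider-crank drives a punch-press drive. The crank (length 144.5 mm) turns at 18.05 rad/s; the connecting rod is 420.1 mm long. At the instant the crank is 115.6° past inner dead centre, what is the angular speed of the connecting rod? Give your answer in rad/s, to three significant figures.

2.82

ω = 18.05 rad/s
The rod makes angle φ with the slider axis where L sinφ = r sinθ; differentiating, L cosφ·φ̇ = r ω cosθ.
L cosφ = √(L² − r² sin²θ) = 0.39938 m.
|ω_rod| = r ω |cosθ| / √(L² − r² sin²θ) = 0.1445·18.05·0.43209/0.39938 = 2.8218 rad/s.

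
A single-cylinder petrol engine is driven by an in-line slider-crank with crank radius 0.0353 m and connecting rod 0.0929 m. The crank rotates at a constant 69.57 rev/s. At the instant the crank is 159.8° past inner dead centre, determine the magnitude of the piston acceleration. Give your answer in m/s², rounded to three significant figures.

ω = 2π·69.6 = 437.1 rad/s
x(θ) = r cosθ + √(L² − r² sin²θ); with ω constant, a = ω²·d²x/dθ².
d²x/dθ² = −r cosθ − r²(cos2θ)/√u − r⁴ sin²2θ/(4u^{3/2}),  u = L² − r² sin²θ = 0.00848184 m².
Substituting r = 0.0353 m, L = 0.0929 m, θ = 159.8°: d²x/dθ² = +0.022616 m.
a = ω²·d²x/dθ² = (437.1)²·(+0.022616) = +4321.4 m/s²;  |a| = 4321.4 m/s².

4320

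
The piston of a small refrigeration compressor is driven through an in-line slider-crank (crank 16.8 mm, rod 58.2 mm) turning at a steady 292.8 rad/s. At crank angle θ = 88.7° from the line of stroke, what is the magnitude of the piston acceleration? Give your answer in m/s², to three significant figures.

ω = 292.8 rad/s
x(θ) = r cosθ + √(L² − r² sin²θ); with ω constant, a = ω²·d²x/dθ².
d²x/dθ² = −r cosθ − r²(cos2θ)/√u − r⁴ sin²2θ/(4u^{3/2}),  u = L² − r² sin²θ = 0.00310515 m².
Substituting r = 0.0168 m, L = 0.0582 m, θ = 88.7°: d²x/dθ² = +0.0046784 m.
a = ω²·d²x/dθ² = (292.8)²·(+0.0046784) = +401.09 m/s²;  |a| = 401.09 m/s².

401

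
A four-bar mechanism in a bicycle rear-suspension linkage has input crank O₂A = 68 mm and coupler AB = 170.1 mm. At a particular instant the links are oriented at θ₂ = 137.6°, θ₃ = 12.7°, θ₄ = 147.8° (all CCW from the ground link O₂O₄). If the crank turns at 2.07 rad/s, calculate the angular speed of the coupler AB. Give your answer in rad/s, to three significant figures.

0.208

ω₂ = 2.07 rad/s
Differentiating the loop-closure r₂e^{iθ₂}+r₃e^{iθ₃}=r₁+r₄e^{iθ₄} gives r₂ω₂e^{iθ₂}+r₃ω₃e^{iθ₃}=r₄ω₄e^{iθ₄}.
Eliminating the other unknown: ω₃ = r₂ω₂ sin(θ₄−θ₂) / [r₃ sin(θ₃−θ₄)].
Numerator sine = +0.17708; denominator sine = -0.70587.
Result = 0.068·2.07·(+0.17708) / (0.1701·(-0.70587)) = -0.2076 rad/s; magnitude 0.2076 rad/s.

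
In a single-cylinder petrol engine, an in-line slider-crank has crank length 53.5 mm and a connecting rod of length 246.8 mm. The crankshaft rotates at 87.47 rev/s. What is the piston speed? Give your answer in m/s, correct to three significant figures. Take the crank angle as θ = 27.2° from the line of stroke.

ω = 2π·87.5 = 549.6 rad/s
For an in-line slider-crank, x = r cosθ + √(L² − r² sin²θ), so v = −rω sinθ·[1 + r cosθ/√(L² − r² sin²θ)].
With r = 0.0535 m, L = 0.2468 m, θ = 27.2°: √(L² − r² sin²θ) = 0.24559 m.
v = −0.0535·549.6·0.45710·[1 + 0.0535·0.88942/0.24559] = -16.044 m/s.
|v| = 16.044 m/s.

16.0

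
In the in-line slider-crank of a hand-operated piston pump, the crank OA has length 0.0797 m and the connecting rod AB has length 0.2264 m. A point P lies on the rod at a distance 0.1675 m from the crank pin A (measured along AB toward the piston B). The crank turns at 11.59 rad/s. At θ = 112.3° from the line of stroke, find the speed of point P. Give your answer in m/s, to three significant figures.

0.771

ω = 11.59 rad/s.  Crank-pin speed |V_A| = rω = 0.92372 m/s, perpendicular to OA.
Rod angle: sinφ = −(r/L) sinθ ⇒ φ = -19.008°; ω_rod = −rω cosθ/√(L²−r²sin²θ) = +1.6375 rad/s.
V_P = V_A + ω_rod × AP, with AP = 0.1675 m along the rod.
Components: V_Px = −rω sinθ − a·ω_rod·sinφ = -0.7653 m/s;  V_Py = rω cosθ + a·ω_rod·cosφ = -0.091189 m/s.
|V_P| = √(V_Px² + V_Py²) = 0.77072 m/s.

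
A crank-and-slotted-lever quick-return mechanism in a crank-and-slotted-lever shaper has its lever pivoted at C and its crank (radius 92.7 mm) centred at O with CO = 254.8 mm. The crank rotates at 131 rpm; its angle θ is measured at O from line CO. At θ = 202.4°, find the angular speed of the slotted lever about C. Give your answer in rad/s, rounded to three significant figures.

6.09

ω = 13.72 rad/s (from 131 rpm).
Crank pin A relative to C: A = (d + r cosθ, r sinθ); lever angle φ = atan2(r sinθ, d + r cosθ).
Differentiating tanφ: φ̇ = rω(d cosθ + r)/(d² + r² + 2dr cosθ).
d² + r² + 2dr cosθ = |CA|² = 0.0298408 m²;  d cosθ + r = -0.14287 m.
|ω_lever| = |0.0927·13.72·-0.14287| / 0.0298408 = 6.0887 rad/s.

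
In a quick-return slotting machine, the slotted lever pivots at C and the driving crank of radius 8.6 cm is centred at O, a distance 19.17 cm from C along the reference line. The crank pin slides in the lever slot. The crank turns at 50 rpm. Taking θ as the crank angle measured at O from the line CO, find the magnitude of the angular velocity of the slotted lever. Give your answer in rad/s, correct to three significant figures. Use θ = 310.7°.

ω = 5.236 rad/s (from 50 rpm).
Crank pin A relative to C: A = (d + r cosθ, r sinθ); lever angle φ = atan2(r sinθ, d + r cosθ).
Differentiating tanφ: φ̇ = rω(d cosθ + r)/(d² + r² + 2dr cosθ).
d² + r² + 2dr cosθ = |CA|² = 0.0656461 m²;  d cosθ + r = +0.21101 m.
|ω_lever| = |0.086·5.236·+0.21101| / 0.0656461 = 1.4474 rad/s.

1.45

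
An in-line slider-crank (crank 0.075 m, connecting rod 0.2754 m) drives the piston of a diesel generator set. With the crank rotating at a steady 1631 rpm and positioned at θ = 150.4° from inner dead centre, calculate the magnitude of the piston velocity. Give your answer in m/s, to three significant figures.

4.82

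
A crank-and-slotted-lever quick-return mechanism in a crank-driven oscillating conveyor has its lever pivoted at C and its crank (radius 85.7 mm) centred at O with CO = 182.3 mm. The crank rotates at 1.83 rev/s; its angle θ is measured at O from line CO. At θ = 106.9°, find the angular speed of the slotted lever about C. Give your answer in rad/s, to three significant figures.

1.02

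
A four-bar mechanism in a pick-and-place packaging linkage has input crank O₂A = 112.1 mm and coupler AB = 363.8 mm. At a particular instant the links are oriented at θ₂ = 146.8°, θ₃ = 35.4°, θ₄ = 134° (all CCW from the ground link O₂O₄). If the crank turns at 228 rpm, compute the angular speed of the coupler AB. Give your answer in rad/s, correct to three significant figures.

ω₂ = 23.88 rad/s (from 228 rpm).
Differentiating the loop-closure r₂e^{iθ₂}+r₃e^{iθ₃}=r₁+r₄e^{iθ₄} gives r₂ω₂e^{iθ₂}+r₃ω₃e^{iθ₃}=r₄ω₄e^{iθ₄}.
Eliminating the other unknown: ω₃ = r₂ω₂ sin(θ₄−θ₂) / [r₃ sin(θ₃−θ₄)].
Numerator sine = -0.22155; denominator sine = -0.98876.
Result = 0.1121·23.88·(-0.22155) / (0.3638·(-0.98876)) = +1.6485 rad/s; magnitude 1.6485 rad/s.

1.65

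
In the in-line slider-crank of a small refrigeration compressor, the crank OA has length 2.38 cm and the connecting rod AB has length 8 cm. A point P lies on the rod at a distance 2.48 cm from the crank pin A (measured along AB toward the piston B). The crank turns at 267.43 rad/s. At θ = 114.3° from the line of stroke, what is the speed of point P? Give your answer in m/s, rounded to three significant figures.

ω = 267.4 rad/s.  Crank-pin speed |V_A| = rω = 6.3648 m/s, perpendicular to OA.
Rod angle: sinφ = −(r/L) sinθ ⇒ φ = -15.732°; ω_rod = −rω cosθ/√(L²−r²sin²θ) = +34.014 rad/s.
V_P = V_A + ω_rod × AP, with AP = 0.0248 m along the rod.
Components: V_Px = −rω sinθ − a·ω_rod·sinφ = -5.5722 m/s;  V_Py = rω cosθ + a·ω_rod·cosφ = -1.8073 m/s.
|V_P| = √(V_Px² + V_Py²) = 5.858 m/s.

5.86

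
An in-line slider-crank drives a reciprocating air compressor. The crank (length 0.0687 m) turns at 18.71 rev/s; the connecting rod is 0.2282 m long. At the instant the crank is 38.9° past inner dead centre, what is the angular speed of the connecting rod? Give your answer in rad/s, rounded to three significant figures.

ω = 117.6 rad/s (converted from 18.71 rev/s).
The rod makes angle φ with the slider axis where L sinφ = r sinθ; differentiating, L cosφ·φ̇ = r ω cosθ.
L cosφ = √(L² − r² sin²θ) = 0.22409 m.
|ω_rod| = r ω |cosθ| / √(L² − r² sin²θ) = 0.0687·117.6·0.77824/0.22409 = 28.049 rad/s.

28.0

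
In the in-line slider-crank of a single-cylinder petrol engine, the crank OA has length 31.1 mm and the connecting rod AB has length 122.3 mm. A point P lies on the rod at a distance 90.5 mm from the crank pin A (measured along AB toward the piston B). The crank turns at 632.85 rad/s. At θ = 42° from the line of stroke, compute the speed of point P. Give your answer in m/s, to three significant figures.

ω = 632.9 rad/s.  Crank-pin speed |V_A| = rω = 19.682 m/s, perpendicular to OA.
Rod angle: sinφ = −(r/L) sinθ ⇒ φ = -9.797°; ω_rod = −rω cosθ/√(L²−r²sin²θ) = -121.36 rad/s.
V_P = V_A + ω_rod × AP, with AP = 0.0905 m along the rod.
Components: V_Px = −rω sinθ − a·ω_rod·sinφ = -15.038 m/s;  V_Py = rω cosθ + a·ω_rod·cosφ = +3.8031 m/s.
|V_P| = √(V_Px² + V_Py²) = 15.512 m/s.

15.5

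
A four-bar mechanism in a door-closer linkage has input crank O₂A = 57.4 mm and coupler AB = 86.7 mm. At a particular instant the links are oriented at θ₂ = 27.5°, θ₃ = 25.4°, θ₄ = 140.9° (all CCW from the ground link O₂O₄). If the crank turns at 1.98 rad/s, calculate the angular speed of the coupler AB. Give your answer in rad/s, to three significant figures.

ω₂ = 1.98 rad/s
Differentiating the loop-closure r₂e^{iθ₂}+r₃e^{iθ₃}=r₁+r₄e^{iθ₄} gives r₂ω₂e^{iθ₂}+r₃ω₃e^{iθ₃}=r₄ω₄e^{iθ₄}.
Eliminating the other unknown: ω₃ = r₂ω₂ sin(θ₄−θ₂) / [r₃ sin(θ₃−θ₄)].
Numerator sine = +0.91775; denominator sine = -0.90259.
Result = 0.0574·1.98·(+0.91775) / (0.0867·(-0.90259)) = -1.3329 rad/s; magnitude 1.3329 rad/s.

1.33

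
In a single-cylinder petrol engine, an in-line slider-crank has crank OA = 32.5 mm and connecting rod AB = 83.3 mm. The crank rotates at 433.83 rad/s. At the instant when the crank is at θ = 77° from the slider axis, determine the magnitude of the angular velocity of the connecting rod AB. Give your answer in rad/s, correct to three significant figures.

41.2

ω = 433.8 rad/s
The rod makes angle φ with the slider axis where L sinφ = r sinθ; differentiating, L cosφ·φ̇ = r ω cosθ.
L cosφ = √(L² − r² sin²θ) = 0.077046 m.
|ω_rod| = r ω |cosθ| / √(L² − r² sin²θ) = 0.0325·433.8·0.22495/0.077046 = 41.166 rad/s.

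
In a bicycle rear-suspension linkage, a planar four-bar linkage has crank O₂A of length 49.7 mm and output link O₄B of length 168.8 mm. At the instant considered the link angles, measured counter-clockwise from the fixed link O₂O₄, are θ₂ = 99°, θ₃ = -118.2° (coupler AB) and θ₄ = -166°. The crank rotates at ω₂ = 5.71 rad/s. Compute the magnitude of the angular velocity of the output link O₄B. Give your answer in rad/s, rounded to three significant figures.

ω₂ = 5.71 rad/s
Differentiating the loop-closure r₂e^{iθ₂}+r₃e^{iθ₃}=r₁+r₄e^{iθ₄} gives r₂ω₂e^{iθ₂}+r₃ω₃e^{iθ₃}=r₄ω₄e^{iθ₄}.
Eliminating the other unknown: ω₄ = r₂ω₂ sin(θ₂−θ₃) / [r₄ sin(θ₄−θ₃)].
Numerator sine = -0.60460; denominator sine = -0.74080.
Result = 0.0497·5.71·(-0.60460) / (0.1688·(-0.74080)) = +1.3721 rad/s; magnitude 1.3721 rad/s.

1.37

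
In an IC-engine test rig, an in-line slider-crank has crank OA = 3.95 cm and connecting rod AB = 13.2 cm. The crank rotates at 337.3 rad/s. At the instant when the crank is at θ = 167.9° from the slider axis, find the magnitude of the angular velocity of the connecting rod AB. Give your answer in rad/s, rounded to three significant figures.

98.9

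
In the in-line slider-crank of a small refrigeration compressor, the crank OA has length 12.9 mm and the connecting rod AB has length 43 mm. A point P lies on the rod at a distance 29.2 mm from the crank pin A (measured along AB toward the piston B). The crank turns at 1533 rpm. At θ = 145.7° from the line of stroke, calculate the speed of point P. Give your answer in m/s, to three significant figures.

1.11

ω = 160.5 rad/s.  Crank-pin speed |V_A| = rω = 2.0709 m/s, perpendicular to OA.
Rod angle: sinφ = −(r/L) sinθ ⇒ φ = -9.733°; ω_rod = −rω cosθ/√(L²−r²sin²θ) = +40.366 rad/s.
V_P = V_A + ω_rod × AP, with AP = 0.0292 m along the rod.
Components: V_Px = −rω sinθ − a·ω_rod·sinφ = -0.96774 m/s;  V_Py = rω cosθ + a·ω_rod·cosφ = -0.54904 m/s.
|V_P| = √(V_Px² + V_Py²) = 1.1126 m/s.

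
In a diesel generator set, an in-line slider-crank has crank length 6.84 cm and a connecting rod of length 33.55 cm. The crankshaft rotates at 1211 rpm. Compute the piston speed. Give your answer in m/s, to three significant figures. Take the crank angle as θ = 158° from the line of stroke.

2.63

ω = 2π·1211/60 = 126.8 rad/s
For an in-line slider-crank, x = r cosθ + √(L² − r² sin²θ), so v = −rω sinθ·[1 + r cosθ/√(L² − r² sin²θ)].
With r = 0.0684 m, L = 0.3355 m, θ = 158°: √(L² − r² sin²θ) = 0.33452 m.
v = −0.0684·126.8·0.37461·[1 + 0.0684·-0.92718/0.33452] = -2.6334 m/s.
|v| = 2.6334 m/s.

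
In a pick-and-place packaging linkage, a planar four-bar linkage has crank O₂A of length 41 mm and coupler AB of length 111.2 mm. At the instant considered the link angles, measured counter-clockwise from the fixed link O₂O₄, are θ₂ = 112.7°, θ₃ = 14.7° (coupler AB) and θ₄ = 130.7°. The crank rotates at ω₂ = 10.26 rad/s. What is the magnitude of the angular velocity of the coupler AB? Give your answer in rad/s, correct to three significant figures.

1.30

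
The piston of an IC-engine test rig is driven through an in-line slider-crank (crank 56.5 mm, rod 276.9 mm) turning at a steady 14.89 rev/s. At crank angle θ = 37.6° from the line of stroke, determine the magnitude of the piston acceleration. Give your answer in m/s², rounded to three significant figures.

ω = 2π·14.9 = 93.56 rad/s
x(θ) = r cosθ + √(L² − r² sin²θ); with ω constant, a = ω²·d²x/dθ².
d²x/dθ² = −r cosθ − r²(cos2θ)/√u − r⁴ sin²2θ/(4u^{3/2}),  u = L² − r² sin²θ = 0.0754852 m².
Substituting r = 0.0565 m, L = 0.2769 m, θ = 37.6°: d²x/dθ² = -0.047847 m.
a = ω²·d²x/dθ² = (93.56)²·(-0.047847) = -418.8 m/s²;  |a| = 418.8 m/s².

419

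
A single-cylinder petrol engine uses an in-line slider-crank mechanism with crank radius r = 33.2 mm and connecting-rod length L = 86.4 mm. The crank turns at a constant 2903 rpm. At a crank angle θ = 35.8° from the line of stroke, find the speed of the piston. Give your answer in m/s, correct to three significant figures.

7.79

ω = 2π·2903/60 = 304 rad/s
For an in-line slider-crank, x = r cosθ + √(L² − r² sin²θ), so v = −rω sinθ·[1 + r cosθ/√(L² − r² sin²θ)].
With r = 0.0332 m, L = 0.0864 m, θ = 35.8°: √(L² − r² sin²θ) = 0.084189 m.
v = −0.0332·304·0.58496·[1 + 0.0332·0.81106/0.084189] = -7.7922 m/s.
|v| = 7.7922 m/s.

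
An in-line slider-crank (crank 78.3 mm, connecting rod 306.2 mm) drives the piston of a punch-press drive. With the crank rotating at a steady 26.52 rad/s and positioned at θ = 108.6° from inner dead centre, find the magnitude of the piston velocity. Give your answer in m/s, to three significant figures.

1.80

ω = 26.52 rad/s
For an in-line slider-crank, x = r cosθ + √(L² − r² sin²θ), so v = −rω sinθ·[1 + r cosθ/√(L² − r² sin²θ)].
With r = 0.0783 m, L = 0.3062 m, θ = 108.6°: √(L² − r² sin²θ) = 0.29707 m.
v = −0.0783·26.52·0.94777·[1 + 0.0783·-0.31896/0.29707] = -1.8026 m/s.
|v| = 1.8026 m/s.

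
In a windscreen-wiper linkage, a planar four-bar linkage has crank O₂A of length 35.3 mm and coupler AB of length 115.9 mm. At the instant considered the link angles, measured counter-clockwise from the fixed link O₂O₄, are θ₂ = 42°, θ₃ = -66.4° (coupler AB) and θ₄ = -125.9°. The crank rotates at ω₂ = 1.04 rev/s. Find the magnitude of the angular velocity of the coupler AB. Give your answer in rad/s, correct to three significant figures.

ω₂ = 6.535 rad/s (from 1.04 rev/s).
Differentiating the loop-closure r₂e^{iθ₂}+r₃e^{iθ₃}=r₁+r₄e^{iθ₄} gives r₂ω₂e^{iθ₂}+r₃ω₃e^{iθ₃}=r₄ω₄e^{iθ₄}.
Eliminating the other unknown: ω₃ = r₂ω₂ sin(θ₄−θ₂) / [r₃ sin(θ₃−θ₄)].
Numerator sine = -0.20962; denominator sine = +0.86163.
Result = 0.0353·6.535·(-0.20962) / (0.1159·(+0.86163)) = -0.48419 rad/s; magnitude 0.48419 rad/s.

0.484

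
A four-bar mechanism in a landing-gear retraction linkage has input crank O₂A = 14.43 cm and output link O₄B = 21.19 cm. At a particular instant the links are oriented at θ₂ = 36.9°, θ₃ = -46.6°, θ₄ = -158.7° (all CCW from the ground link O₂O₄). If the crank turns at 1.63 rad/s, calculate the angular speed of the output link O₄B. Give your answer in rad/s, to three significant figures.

ω₂ = 1.63 rad/s
Differentiating the loop-closure r₂e^{iθ₂}+r₃e^{iθ₃}=r₁+r₄e^{iθ₄} gives r₂ω₂e^{iθ₂}+r₃ω₃e^{iθ₃}=r₄ω₄e^{iθ₄}.
Eliminating the other unknown: ω₄ = r₂ω₂ sin(θ₂−θ₃) / [r₄ sin(θ₄−θ₃)].
Numerator sine = +0.99357; denominator sine = -0.92653.
Result = 0.1443·1.63·(+0.99357) / (0.2119·(-0.92653)) = -1.1903 rad/s; magnitude 1.1903 rad/s.

1.19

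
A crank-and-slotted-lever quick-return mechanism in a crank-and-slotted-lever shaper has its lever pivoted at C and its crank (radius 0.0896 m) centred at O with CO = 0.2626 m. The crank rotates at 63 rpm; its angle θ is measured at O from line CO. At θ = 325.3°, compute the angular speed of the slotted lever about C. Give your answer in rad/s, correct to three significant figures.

1.56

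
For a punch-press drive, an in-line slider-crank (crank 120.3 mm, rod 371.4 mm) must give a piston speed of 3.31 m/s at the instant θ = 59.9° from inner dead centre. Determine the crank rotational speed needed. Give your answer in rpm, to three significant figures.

For an in-line slider-crank, |v_piston| = rω|sinθ|·[1 + r cosθ/√(L² − r² sin²θ)].
With r = 0.1203 m, L = 0.3714 m, θ = 59.9°: the bracketed kinematic factor |dx/dθ| = 0.12169 m.
ω = v/|dx/dθ| = 3.31/0.12169 = 27.2 rad/s.
N = 60ω/(2π) = 259.74 rpm.

260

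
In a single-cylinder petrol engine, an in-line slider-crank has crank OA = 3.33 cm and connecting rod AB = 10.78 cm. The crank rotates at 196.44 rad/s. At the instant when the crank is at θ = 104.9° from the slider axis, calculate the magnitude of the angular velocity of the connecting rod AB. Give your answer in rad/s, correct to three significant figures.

16.3

ω = 196.4 rad/s
The rod makes angle φ with the slider axis where L sinφ = r sinθ; differentiating, L cosφ·φ̇ = r ω cosθ.
L cosφ = √(L² − r² sin²θ) = 0.10288 m.
|ω_rod| = r ω |cosθ| / √(L² − r² sin²θ) = 0.0333·196.4·0.25713/0.10288 = 16.349 rad/s.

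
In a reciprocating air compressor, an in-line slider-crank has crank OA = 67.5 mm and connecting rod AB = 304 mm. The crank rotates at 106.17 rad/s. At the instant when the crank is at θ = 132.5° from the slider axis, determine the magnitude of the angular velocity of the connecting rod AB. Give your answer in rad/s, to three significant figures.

16.1

ω = 106.2 rad/s
The rod makes angle φ with the slider axis where L sinφ = r sinθ; differentiating, L cosφ·φ̇ = r ω cosθ.
L cosφ = √(L² − r² sin²θ) = 0.2999 m.
|ω_rod| = r ω |cosθ| / √(L² − r² sin²θ) = 0.0675·106.2·0.67559/0.2999 = 16.144 rad/s.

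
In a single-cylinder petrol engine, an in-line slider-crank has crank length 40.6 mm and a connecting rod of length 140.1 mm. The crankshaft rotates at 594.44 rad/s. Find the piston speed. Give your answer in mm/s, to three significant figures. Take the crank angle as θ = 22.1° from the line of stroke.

11500

ω = 594.4 rad/s
For an in-line slider-crank, x = r cosθ + √(L² − r² sin²θ), so v = −rω sinθ·[1 + r cosθ/√(L² − r² sin²θ)].
With r = 0.0406 m, L = 0.1401 m, θ = 22.1°: √(L² − r² sin²θ) = 0.13926 m.
v = −0.0406·594.4·0.37622·[1 + 0.0406·0.92653/0.13926] = -11.532 m/s.
|v| = 11.532 m/s = 11532 mm/s.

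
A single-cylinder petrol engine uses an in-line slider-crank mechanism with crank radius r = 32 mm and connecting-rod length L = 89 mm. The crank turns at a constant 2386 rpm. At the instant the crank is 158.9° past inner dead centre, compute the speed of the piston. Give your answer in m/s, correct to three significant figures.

ω = 2π·2386/60 = 249.9 rad/s
For an in-line slider-crank, x = r cosθ + √(L² − r² sin²θ), so v = −rω sinθ·[1 + r cosθ/√(L² − r² sin²θ)].
With r = 0.032 m, L = 0.089 m, θ = 158.9°: √(L² − r² sin²θ) = 0.088251 m.
v = −0.032·249.9·0.36000·[1 + 0.032·-0.93295/0.088251] = -1.9047 m/s.
|v| = 1.9047 m/s.

1.90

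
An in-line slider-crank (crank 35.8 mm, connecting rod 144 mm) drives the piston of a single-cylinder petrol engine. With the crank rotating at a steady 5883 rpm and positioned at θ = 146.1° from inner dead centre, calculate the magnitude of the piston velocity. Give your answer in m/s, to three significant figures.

ω = 2π·5883/60 = 616.1 rad/s
For an in-line slider-crank, x = r cosθ + √(L² − r² sin²θ), so v = −rω sinθ·[1 + r cosθ/√(L² − r² sin²θ)].
With r = 0.0358 m, L = 0.144 m, θ = 146.1°: √(L² − r² sin²θ) = 0.14261 m.
v = −0.0358·616.1·0.55775·[1 + 0.0358·-0.83001/0.14261] = -9.7381 m/s.
|v| = 9.7381 m/s.

9.74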